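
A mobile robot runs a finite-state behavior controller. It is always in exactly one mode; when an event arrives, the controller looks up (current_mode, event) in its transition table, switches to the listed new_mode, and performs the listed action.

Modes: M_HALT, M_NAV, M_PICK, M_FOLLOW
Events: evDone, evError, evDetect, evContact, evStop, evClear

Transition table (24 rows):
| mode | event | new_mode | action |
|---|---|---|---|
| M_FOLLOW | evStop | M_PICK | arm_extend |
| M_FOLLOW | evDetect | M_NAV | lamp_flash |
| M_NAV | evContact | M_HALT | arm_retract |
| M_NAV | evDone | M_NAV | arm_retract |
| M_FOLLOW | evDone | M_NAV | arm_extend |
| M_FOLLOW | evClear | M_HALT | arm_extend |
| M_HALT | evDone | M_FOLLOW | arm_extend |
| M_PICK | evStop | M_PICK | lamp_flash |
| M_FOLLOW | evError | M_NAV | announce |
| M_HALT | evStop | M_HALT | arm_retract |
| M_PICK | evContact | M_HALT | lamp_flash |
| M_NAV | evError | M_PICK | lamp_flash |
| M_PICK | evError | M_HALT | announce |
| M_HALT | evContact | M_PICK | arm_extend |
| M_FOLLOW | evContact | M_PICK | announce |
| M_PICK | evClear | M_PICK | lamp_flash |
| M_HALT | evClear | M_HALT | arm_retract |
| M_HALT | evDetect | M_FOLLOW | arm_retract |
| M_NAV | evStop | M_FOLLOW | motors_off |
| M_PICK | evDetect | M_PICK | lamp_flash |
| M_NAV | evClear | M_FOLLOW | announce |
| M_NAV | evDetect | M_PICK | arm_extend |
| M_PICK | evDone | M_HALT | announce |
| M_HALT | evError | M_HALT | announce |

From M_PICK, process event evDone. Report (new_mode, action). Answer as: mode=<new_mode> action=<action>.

mode=M_HALT action=announce

current mode = M_PICK; filter table to that mode:
  (M_PICK, evStop) → (M_PICK, lamp_flash)
  (M_PICK, evContact) → (M_HALT, lamp_flash)
  (M_PICK, evError) → (M_HALT, announce)
  (M_PICK, evClear) → (M_PICK, lamp_flash)
  (M_PICK, evDetect) → (M_PICK, lamp_flash)
  (M_PICK, evDone) → (M_HALT, announce)  ← event matches
event = evDone selects (M_HALT, announce)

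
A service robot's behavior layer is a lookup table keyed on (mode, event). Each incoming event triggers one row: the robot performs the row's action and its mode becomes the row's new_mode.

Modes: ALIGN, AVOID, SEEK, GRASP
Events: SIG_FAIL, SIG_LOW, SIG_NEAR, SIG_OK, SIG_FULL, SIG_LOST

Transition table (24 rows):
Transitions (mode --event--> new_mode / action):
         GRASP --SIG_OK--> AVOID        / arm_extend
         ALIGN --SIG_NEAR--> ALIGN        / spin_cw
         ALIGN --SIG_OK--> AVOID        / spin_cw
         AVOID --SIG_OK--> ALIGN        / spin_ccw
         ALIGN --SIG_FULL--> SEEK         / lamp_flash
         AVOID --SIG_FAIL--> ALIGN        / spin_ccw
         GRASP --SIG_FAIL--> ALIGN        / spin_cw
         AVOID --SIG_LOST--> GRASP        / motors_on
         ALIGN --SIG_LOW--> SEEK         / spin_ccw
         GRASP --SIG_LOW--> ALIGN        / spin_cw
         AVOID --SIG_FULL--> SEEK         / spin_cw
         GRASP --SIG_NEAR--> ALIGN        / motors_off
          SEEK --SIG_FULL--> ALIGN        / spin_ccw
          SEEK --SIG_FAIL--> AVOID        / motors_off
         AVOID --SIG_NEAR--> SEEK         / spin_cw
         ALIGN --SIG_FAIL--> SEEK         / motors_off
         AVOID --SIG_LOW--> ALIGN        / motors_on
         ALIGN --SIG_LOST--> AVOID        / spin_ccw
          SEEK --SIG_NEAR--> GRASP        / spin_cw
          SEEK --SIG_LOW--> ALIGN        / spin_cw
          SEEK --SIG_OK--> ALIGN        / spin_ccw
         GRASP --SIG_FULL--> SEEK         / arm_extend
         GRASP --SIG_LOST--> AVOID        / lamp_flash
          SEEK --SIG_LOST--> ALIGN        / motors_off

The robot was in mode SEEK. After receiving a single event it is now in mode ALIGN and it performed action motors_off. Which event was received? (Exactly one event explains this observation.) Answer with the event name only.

try SIG_FAIL: (SEEK, SIG_FAIL) → (AVOID, motors_off)
try SIG_LOW: (SEEK, SIG_LOW) → (ALIGN, spin_cw)
try SIG_NEAR: (SEEK, SIG_NEAR) → (GRASP, spin_cw)
try SIG_OK: (SEEK, SIG_OK) → (ALIGN, spin_ccw)
try SIG_FULL: (SEEK, SIG_FULL) → (ALIGN, spin_ccw)
try SIG_LOST: (SEEK, SIG_LOST) → (ALIGN, motors_off)  ← matches

SIG_LOST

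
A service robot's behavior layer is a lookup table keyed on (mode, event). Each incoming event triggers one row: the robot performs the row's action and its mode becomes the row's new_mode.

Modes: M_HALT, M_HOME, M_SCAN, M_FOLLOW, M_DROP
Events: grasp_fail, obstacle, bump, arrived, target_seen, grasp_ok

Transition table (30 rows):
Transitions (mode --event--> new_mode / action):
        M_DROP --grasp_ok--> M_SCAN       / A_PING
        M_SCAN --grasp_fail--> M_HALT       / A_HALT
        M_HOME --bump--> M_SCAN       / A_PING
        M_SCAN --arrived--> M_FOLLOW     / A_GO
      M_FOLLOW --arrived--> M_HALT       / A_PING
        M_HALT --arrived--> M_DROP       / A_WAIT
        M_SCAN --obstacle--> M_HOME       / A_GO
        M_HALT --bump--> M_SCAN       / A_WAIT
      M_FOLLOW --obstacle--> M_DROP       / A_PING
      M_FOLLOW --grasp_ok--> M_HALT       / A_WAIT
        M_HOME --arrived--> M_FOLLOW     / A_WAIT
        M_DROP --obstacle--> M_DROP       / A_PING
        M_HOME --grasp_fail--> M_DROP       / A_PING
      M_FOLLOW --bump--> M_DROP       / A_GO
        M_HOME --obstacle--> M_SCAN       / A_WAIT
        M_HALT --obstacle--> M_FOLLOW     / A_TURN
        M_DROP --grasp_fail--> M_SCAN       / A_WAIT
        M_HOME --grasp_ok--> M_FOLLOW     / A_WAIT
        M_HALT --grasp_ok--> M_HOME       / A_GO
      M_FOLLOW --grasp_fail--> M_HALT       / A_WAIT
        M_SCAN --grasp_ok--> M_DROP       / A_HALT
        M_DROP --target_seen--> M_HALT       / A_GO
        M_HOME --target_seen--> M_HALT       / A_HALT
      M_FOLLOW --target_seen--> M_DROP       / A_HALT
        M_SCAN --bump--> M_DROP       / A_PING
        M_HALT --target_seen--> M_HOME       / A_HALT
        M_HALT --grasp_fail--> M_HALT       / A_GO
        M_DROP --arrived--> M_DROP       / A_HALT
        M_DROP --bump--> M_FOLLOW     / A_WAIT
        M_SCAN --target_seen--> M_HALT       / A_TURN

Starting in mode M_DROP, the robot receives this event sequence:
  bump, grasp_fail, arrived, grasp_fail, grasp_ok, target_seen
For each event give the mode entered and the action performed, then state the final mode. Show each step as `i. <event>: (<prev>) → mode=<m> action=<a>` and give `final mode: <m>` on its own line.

final mode: M_HALT

1. bump: (M_DROP) → mode=M_FOLLOW action=A_WAIT
2. grasp_fail: (M_FOLLOW) → mode=M_HALT action=A_WAIT
3. arrived: (M_HALT) → mode=M_DROP action=A_WAIT
4. grasp_fail: (M_DROP) → mode=M_SCAN action=A_WAIT
5. grasp_ok: (M_SCAN) → mode=M_DROP action=A_HALT
6. target_seen: (M_DROP) → mode=M_HALT action=A_GO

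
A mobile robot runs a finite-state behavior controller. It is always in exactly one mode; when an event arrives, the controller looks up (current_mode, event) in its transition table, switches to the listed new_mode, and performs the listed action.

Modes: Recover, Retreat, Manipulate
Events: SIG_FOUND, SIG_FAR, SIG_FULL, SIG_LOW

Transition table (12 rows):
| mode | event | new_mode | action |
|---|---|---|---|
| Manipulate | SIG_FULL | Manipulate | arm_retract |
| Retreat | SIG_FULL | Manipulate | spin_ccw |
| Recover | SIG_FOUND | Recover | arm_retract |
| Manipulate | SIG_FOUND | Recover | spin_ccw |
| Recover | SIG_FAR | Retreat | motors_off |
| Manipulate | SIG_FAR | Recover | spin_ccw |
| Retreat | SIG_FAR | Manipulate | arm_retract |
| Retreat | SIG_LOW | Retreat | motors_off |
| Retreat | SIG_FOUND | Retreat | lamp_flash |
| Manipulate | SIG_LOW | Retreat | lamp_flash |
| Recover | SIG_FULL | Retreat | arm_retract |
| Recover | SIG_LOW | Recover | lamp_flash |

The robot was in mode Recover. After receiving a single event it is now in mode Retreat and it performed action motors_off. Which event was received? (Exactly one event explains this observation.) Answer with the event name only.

SIG_FAR

try SIG_FOUND: (Recover, SIG_FOUND) → (Recover, arm_retract)
try SIG_FAR: (Recover, SIG_FAR) → (Retreat, motors_off)  ← matches
try SIG_FULL: (Recover, SIG_FULL) → (Retreat, arm_retract)
try SIG_LOW: (Recover, SIG_LOW) → (Recover, lamp_flash)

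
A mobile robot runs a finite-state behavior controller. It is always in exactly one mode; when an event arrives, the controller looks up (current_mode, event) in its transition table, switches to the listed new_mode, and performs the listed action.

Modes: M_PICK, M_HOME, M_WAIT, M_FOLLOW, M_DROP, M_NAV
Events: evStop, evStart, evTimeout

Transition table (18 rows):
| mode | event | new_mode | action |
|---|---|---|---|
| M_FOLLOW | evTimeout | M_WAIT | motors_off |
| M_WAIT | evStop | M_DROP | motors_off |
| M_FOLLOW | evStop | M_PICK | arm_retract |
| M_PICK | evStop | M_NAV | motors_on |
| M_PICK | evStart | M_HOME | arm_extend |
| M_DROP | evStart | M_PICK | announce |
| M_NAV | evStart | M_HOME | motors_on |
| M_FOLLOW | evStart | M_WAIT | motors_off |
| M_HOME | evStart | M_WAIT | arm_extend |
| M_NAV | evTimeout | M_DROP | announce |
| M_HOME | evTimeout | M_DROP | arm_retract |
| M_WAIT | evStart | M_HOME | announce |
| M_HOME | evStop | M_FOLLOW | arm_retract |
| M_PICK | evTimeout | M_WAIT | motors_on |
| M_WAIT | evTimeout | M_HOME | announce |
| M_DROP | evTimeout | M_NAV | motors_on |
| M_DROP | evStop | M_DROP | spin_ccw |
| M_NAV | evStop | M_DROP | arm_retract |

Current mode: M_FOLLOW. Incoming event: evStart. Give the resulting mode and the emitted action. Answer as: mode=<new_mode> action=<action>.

current mode = M_FOLLOW; filter table to that mode:
  (M_FOLLOW, evTimeout) → (M_WAIT, motors_off)
  (M_FOLLOW, evStop) → (M_PICK, arm_retract)
  (M_FOLLOW, evStart) → (M_WAIT, motors_off)  ← event matches
event = evStart selects (M_WAIT, motors_off)

mode=M_WAIT action=motors_off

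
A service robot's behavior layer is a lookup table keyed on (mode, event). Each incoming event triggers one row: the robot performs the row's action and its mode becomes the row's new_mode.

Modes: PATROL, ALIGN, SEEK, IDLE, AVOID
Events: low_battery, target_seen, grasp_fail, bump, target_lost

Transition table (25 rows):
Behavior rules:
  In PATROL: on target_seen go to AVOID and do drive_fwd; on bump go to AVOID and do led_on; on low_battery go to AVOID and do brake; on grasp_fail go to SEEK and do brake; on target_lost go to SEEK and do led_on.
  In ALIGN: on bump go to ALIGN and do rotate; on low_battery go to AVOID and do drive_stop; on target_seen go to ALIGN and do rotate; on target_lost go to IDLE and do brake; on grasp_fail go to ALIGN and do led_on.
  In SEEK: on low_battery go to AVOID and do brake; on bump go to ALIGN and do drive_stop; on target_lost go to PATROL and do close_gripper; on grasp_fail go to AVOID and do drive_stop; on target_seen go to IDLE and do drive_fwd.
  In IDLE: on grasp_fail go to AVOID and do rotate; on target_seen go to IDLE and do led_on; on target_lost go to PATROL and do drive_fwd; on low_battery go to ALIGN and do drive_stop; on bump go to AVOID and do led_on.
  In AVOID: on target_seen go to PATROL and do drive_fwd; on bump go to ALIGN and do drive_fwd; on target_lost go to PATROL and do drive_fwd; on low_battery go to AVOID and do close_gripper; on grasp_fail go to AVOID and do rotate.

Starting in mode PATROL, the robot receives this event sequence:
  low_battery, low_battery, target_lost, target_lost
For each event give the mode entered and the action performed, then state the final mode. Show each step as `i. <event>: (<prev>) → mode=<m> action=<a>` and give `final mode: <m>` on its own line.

final mode: SEEK

1. low_battery: (PATROL) → mode=AVOID action=brake
2. low_battery: (AVOID) → mode=AVOID action=close_gripper
3. target_lost: (AVOID) → mode=PATROL action=drive_fwd
4. target_lost: (PATROL) → mode=SEEK action=led_on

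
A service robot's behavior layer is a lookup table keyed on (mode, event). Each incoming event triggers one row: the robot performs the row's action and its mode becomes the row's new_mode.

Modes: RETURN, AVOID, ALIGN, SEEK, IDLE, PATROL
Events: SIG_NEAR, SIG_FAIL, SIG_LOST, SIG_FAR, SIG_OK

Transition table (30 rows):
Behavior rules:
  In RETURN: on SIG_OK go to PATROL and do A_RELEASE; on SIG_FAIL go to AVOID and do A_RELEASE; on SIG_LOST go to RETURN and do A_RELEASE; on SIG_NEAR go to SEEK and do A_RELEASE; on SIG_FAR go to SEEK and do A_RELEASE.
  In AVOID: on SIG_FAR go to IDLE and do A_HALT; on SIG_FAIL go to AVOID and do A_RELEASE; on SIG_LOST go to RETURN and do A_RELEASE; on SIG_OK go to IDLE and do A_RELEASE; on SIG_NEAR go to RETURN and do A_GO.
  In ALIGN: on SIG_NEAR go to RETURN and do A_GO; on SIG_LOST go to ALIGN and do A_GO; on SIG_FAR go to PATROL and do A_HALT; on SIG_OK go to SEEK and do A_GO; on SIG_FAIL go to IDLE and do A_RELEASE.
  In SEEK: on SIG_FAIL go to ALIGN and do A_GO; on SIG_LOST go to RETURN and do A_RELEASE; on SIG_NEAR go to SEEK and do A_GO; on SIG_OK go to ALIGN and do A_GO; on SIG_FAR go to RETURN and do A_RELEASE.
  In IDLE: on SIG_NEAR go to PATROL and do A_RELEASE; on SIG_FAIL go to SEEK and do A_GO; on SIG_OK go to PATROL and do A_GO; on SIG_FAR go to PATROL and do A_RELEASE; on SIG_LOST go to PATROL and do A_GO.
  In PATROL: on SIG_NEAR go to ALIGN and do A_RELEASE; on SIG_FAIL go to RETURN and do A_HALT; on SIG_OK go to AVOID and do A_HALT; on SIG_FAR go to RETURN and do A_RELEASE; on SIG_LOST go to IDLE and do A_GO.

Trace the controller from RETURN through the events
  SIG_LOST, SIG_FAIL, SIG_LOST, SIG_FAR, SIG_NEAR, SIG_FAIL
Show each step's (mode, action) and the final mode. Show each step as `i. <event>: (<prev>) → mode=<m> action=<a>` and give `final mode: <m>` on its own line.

1. SIG_LOST: (RETURN) → mode=RETURN action=A_RELEASE
2. SIG_FAIL: (RETURN) → mode=AVOID action=A_RELEASE
3. SIG_LOST: (AVOID) → mode=RETURN action=A_RELEASE
4. SIG_FAR: (RETURN) → mode=SEEK action=A_RELEASE
5. SIG_NEAR: (SEEK) → mode=SEEK action=A_GO
6. SIG_FAIL: (SEEK) → mode=ALIGN action=A_GO

final mode: ALIGN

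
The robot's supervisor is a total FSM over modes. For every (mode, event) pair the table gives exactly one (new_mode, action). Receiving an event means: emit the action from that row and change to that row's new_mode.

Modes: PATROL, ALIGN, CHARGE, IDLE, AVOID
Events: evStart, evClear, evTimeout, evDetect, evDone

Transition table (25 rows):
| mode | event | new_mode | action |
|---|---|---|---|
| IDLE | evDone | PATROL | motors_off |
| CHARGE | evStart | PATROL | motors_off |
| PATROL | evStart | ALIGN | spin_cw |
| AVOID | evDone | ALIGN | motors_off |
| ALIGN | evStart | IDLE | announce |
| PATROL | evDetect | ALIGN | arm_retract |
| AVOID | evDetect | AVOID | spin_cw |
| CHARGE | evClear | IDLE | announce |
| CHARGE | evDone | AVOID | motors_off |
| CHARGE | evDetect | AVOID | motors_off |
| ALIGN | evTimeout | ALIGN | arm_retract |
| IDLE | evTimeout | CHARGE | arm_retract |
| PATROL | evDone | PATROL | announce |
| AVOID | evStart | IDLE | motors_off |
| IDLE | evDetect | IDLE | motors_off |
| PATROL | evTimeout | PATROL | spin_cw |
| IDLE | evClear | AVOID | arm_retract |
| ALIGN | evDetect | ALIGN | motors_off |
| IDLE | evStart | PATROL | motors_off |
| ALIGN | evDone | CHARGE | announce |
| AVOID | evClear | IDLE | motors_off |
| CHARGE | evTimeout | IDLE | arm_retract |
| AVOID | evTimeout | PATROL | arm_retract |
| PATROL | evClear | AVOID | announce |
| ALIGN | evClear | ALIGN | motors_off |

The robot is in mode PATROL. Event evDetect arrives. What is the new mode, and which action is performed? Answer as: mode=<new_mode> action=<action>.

current mode = PATROL; filter table to that mode:
  (PATROL, evStart) → (ALIGN, spin_cw)
  (PATROL, evDetect) → (ALIGN, arm_retract)  ← event matches
  (PATROL, evDone) → (PATROL, announce)
  (PATROL, evTimeout) → (PATROL, spin_cw)
  (PATROL, evClear) → (AVOID, announce)
event = evDetect selects (ALIGN, arm_retract)

mode=ALIGN action=arm_retract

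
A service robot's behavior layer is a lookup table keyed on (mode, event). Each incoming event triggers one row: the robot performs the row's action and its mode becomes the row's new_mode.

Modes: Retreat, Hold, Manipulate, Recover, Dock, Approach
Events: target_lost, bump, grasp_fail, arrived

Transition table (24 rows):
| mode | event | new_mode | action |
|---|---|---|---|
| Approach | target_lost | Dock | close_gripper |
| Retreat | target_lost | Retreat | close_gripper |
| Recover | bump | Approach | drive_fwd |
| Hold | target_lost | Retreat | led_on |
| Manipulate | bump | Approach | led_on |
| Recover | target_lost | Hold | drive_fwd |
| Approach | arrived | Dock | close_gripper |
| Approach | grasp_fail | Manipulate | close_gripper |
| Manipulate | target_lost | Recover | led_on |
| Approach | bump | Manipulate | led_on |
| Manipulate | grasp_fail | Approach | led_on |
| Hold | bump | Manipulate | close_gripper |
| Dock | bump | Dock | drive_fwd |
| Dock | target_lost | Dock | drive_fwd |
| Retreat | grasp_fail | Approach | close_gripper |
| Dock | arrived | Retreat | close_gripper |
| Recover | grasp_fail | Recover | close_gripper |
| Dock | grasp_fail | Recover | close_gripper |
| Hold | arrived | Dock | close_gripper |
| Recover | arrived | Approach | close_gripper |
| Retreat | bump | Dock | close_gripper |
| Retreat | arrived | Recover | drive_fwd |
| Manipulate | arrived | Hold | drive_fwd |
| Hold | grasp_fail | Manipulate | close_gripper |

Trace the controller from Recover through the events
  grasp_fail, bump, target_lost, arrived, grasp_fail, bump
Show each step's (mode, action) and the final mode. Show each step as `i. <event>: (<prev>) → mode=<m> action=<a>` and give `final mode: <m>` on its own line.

1. grasp_fail: (Recover) → mode=Recover action=close_gripper
2. bump: (Recover) → mode=Approach action=drive_fwd
3. target_lost: (Approach) → mode=Dock action=close_gripper
4. arrived: (Dock) → mode=Retreat action=close_gripper
5. grasp_fail: (Retreat) → mode=Approach action=close_gripper
6. bump: (Approach) → mode=Manipulate action=led_on

final mode: Manipulate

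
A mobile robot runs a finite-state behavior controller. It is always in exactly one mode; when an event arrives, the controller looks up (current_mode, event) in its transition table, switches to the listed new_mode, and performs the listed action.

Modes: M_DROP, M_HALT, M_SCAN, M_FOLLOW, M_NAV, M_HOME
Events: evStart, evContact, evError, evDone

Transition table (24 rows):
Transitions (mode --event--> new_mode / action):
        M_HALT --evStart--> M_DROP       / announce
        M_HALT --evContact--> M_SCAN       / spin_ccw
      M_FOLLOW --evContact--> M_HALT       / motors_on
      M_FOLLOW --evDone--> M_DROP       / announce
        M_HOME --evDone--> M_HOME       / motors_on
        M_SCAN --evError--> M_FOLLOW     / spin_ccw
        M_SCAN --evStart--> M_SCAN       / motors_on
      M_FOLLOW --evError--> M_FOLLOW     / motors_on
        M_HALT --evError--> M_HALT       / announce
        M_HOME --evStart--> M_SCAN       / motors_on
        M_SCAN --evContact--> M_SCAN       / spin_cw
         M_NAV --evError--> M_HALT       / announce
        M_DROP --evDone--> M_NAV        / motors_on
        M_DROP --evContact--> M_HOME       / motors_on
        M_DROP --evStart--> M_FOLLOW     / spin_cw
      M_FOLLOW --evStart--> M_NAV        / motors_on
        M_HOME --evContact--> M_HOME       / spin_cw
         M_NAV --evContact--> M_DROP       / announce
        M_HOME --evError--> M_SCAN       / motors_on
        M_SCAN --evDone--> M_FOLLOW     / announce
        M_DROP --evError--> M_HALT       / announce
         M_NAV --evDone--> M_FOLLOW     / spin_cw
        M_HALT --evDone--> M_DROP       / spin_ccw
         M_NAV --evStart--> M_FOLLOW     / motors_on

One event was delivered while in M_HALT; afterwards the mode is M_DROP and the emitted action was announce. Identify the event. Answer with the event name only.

evStart

try evStart: (M_HALT, evStart) → (M_DROP, announce)  ← matches
try evContact: (M_HALT, evContact) → (M_SCAN, spin_ccw)
try evError: (M_HALT, evError) → (M_HALT, announce)
try evDone: (M_HALT, evDone) → (M_DROP, spin_ccw)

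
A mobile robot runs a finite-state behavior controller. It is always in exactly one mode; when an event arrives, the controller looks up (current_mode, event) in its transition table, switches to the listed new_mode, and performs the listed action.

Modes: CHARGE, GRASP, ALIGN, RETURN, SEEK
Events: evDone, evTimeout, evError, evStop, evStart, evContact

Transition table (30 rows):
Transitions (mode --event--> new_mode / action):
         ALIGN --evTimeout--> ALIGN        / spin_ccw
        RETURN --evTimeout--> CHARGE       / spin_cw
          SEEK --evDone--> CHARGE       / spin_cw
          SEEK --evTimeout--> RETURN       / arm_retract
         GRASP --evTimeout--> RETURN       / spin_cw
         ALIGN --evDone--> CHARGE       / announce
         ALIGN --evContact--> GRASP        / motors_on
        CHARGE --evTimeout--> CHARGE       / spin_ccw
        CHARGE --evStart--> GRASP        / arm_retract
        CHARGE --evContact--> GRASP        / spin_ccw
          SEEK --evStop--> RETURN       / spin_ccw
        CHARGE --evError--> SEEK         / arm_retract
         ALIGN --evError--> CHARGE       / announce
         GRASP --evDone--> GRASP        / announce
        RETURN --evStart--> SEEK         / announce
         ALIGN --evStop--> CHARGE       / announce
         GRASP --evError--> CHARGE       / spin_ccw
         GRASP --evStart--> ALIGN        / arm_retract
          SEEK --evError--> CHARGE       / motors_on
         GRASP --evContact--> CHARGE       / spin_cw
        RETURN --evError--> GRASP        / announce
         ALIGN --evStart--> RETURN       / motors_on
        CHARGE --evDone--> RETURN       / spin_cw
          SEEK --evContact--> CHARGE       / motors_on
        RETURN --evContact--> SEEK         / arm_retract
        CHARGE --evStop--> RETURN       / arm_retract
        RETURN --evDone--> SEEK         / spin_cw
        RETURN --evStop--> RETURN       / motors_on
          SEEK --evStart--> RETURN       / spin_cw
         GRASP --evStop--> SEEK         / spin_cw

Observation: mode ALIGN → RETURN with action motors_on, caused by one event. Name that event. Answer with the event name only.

try evDone: (ALIGN, evDone) → (CHARGE, announce)
try evTimeout: (ALIGN, evTimeout) → (ALIGN, spin_ccw)
try evError: (ALIGN, evError) → (CHARGE, announce)
try evStop: (ALIGN, evStop) → (CHARGE, announce)
try evStart: (ALIGN, evStart) → (RETURN, motors_on)  ← matches
try evContact: (ALIGN, evContact) → (GRASP, motors_on)

evStart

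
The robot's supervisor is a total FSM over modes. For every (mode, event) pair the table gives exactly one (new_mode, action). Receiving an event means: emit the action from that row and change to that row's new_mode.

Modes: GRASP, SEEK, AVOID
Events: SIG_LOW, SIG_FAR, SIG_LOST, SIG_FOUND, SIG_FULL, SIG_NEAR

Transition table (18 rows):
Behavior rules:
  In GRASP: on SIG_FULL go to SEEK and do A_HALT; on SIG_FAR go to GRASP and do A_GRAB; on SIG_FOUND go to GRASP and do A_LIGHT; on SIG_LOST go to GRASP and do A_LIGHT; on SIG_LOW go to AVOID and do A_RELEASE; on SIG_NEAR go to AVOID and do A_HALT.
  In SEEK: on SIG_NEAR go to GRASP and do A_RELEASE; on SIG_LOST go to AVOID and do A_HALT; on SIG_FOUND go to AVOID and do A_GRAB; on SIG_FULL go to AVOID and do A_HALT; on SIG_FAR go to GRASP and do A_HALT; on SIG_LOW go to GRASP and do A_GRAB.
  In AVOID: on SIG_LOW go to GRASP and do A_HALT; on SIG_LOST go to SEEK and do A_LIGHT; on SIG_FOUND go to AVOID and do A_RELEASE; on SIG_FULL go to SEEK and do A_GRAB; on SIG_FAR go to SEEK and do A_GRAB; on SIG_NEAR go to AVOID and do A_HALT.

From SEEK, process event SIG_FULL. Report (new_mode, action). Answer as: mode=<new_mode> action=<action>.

current mode = SEEK; filter table to that mode:
  (SEEK, SIG_NEAR) → (GRASP, A_RELEASE)
  (SEEK, SIG_LOST) → (AVOID, A_HALT)
  (SEEK, SIG_FOUND) → (AVOID, A_GRAB)
  (SEEK, SIG_FULL) → (AVOID, A_HALT)  ← event matches
  (SEEK, SIG_FAR) → (GRASP, A_HALT)
  (SEEK, SIG_LOW) → (GRASP, A_GRAB)
event = SIG_FULL selects (AVOID, A_HALT)

mode=AVOID action=A_HALT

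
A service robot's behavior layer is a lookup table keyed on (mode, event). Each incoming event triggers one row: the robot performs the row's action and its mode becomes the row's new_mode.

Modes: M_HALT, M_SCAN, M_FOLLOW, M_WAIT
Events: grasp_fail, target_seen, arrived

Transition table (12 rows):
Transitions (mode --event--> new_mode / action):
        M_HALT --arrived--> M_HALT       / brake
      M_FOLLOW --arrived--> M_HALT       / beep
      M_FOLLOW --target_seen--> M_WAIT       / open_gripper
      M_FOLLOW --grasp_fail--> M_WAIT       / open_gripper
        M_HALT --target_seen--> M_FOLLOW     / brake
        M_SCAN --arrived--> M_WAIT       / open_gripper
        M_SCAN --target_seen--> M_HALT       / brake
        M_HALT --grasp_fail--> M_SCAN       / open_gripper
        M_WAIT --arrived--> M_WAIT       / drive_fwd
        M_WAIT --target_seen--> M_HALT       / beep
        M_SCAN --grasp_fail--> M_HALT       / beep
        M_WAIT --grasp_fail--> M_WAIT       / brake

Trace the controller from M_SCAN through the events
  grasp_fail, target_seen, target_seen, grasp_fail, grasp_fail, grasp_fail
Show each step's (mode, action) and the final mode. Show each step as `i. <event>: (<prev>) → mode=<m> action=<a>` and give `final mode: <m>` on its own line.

1. grasp_fail: (M_SCAN) → mode=M_HALT action=beep
2. target_seen: (M_HALT) → mode=M_FOLLOW action=brake
3. target_seen: (M_FOLLOW) → mode=M_WAIT action=open_gripper
4. grasp_fail: (M_WAIT) → mode=M_WAIT action=brake
5. grasp_fail: (M_WAIT) → mode=M_WAIT action=brake
6. grasp_fail: (M_WAIT) → mode=M_WAIT action=brake

final mode: M_WAIT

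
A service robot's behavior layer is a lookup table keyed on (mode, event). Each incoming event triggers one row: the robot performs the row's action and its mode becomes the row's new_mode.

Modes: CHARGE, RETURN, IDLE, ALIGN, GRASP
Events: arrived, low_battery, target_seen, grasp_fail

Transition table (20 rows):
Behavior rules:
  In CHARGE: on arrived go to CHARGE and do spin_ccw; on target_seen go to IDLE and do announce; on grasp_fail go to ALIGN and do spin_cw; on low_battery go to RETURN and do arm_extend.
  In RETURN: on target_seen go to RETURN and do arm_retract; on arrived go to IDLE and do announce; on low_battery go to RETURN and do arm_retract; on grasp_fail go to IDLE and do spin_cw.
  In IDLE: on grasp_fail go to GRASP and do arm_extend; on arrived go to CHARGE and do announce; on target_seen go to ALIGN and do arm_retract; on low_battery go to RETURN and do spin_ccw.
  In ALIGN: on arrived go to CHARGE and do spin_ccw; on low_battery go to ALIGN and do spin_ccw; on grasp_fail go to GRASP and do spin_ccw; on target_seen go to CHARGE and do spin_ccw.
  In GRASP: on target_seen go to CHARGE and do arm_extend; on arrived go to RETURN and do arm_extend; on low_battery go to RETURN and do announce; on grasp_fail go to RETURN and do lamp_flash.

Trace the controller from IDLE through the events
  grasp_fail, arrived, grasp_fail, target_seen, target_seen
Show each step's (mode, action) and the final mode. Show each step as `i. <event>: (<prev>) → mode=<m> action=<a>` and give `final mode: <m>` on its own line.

final mode: CHARGE

1. grasp_fail: (IDLE) → mode=GRASP action=arm_extend
2. arrived: (GRASP) → mode=RETURN action=arm_extend
3. grasp_fail: (RETURN) → mode=IDLE action=spin_cw
4. target_seen: (IDLE) → mode=ALIGN action=arm_retract
5. target_seen: (ALIGN) → mode=CHARGE action=spin_ccw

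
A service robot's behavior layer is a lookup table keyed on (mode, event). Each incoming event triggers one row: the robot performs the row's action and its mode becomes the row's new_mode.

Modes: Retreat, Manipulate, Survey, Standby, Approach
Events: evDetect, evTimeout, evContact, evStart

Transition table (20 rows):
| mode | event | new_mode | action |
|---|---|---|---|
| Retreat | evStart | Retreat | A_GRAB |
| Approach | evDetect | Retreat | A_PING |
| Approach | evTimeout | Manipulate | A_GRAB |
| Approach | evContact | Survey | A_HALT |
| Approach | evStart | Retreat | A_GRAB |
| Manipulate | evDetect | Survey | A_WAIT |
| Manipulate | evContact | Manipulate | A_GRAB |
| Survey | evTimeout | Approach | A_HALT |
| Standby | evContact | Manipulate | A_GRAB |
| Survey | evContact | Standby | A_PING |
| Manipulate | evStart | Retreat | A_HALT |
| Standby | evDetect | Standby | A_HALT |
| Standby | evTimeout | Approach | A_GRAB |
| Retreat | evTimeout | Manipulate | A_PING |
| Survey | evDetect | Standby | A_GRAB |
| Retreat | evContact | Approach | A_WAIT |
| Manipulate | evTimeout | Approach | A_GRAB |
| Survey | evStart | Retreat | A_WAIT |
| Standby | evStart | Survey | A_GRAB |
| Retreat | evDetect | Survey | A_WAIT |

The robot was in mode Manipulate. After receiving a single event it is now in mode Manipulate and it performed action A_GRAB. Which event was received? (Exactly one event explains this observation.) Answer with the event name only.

evContact

try evDetect: (Manipulate, evDetect) → (Survey, A_WAIT)
try evTimeout: (Manipulate, evTimeout) → (Approach, A_GRAB)
try evContact: (Manipulate, evContact) → (Manipulate, A_GRAB)  ← matches
try evStart: (Manipulate, evStart) → (Retreat, A_HALT)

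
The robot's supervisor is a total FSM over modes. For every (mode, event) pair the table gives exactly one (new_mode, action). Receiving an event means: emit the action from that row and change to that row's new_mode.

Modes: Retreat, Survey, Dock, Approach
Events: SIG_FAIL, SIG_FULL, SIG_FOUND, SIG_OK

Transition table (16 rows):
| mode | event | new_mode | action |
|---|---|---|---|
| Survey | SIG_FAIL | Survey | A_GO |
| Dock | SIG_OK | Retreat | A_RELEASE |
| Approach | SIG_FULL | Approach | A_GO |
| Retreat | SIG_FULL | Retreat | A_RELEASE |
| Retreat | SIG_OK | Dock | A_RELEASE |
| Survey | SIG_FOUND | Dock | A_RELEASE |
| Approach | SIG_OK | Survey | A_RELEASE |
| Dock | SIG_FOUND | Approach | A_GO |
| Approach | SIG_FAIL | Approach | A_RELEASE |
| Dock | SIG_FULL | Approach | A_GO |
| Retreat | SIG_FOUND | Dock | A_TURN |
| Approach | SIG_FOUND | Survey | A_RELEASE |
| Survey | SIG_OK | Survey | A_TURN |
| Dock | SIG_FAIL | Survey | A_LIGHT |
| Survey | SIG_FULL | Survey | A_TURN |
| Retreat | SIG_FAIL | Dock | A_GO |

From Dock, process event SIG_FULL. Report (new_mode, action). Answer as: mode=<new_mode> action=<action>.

current mode = Dock; filter table to that mode:
  (Dock, SIG_OK) → (Retreat, A_RELEASE)
  (Dock, SIG_FOUND) → (Approach, A_GO)
  (Dock, SIG_FULL) → (Approach, A_GO)  ← event matches
  (Dock, SIG_FAIL) → (Survey, A_LIGHT)
event = SIG_FULL selects (Approach, A_GO)

mode=Approach action=A_GO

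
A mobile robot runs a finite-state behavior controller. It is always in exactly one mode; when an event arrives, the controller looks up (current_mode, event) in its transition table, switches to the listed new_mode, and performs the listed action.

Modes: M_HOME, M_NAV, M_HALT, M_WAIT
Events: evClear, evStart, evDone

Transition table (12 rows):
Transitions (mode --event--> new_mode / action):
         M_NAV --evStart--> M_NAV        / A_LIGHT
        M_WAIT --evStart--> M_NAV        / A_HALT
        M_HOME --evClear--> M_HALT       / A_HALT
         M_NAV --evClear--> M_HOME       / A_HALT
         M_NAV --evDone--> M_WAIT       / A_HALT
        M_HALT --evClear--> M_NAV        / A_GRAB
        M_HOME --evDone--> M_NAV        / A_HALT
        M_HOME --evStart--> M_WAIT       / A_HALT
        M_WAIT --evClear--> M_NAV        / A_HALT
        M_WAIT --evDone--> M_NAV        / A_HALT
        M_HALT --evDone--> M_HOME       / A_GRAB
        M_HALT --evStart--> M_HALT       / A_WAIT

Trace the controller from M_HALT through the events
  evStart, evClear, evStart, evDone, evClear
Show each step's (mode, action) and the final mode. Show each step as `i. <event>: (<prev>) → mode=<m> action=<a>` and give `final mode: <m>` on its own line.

1. evStart: (M_HALT) → mode=M_HALT action=A_WAIT
2. evClear: (M_HALT) → mode=M_NAV action=A_GRAB
3. evStart: (M_NAV) → mode=M_NAV action=A_LIGHT
4. evDone: (M_NAV) → mode=M_WAIT action=A_HALT
5. evClear: (M_WAIT) → mode=M_NAV action=A_HALT

final mode: M_NAV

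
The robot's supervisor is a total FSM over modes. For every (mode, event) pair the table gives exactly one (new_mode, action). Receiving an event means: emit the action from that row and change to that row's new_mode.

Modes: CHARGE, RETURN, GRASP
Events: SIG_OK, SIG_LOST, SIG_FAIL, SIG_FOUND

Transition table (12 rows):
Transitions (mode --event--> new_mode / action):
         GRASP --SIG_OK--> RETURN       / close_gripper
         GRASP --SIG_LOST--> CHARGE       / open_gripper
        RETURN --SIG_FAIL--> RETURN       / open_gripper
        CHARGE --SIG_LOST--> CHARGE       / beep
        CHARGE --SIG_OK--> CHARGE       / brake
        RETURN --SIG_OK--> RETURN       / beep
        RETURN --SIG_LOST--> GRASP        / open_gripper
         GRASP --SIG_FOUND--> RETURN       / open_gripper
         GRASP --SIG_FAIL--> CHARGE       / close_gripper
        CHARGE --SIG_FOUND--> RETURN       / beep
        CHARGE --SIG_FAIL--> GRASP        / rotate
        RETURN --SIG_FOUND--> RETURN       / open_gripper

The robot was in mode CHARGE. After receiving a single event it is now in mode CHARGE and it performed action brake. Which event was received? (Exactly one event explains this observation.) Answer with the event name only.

try SIG_OK: (CHARGE, SIG_OK) → (CHARGE, brake)  ← matches
try SIG_LOST: (CHARGE, SIG_LOST) → (CHARGE, beep)
try SIG_FAIL: (CHARGE, SIG_FAIL) → (GRASP, rotate)
try SIG_FOUND: (CHARGE, SIG_FOUND) → (RETURN, beep)

SIG_OK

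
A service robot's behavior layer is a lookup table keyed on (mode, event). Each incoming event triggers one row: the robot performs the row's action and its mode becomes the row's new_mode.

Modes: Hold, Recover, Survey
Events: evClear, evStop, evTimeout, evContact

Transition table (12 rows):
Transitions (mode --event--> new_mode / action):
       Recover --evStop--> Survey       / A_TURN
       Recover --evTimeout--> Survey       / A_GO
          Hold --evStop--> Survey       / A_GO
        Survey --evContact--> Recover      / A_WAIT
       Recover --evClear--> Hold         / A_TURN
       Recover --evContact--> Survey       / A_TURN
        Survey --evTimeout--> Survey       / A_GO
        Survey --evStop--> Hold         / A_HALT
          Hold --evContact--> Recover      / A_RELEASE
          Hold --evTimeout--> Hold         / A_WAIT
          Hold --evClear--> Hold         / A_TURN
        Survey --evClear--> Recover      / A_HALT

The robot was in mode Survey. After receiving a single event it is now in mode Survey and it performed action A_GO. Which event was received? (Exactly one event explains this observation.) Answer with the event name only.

evTimeout

try evClear: (Survey, evClear) → (Recover, A_HALT)
try evStop: (Survey, evStop) → (Hold, A_HALT)
try evTimeout: (Survey, evTimeout) → (Survey, A_GO)  ← matches
try evContact: (Survey, evContact) → (Recover, A_WAIT)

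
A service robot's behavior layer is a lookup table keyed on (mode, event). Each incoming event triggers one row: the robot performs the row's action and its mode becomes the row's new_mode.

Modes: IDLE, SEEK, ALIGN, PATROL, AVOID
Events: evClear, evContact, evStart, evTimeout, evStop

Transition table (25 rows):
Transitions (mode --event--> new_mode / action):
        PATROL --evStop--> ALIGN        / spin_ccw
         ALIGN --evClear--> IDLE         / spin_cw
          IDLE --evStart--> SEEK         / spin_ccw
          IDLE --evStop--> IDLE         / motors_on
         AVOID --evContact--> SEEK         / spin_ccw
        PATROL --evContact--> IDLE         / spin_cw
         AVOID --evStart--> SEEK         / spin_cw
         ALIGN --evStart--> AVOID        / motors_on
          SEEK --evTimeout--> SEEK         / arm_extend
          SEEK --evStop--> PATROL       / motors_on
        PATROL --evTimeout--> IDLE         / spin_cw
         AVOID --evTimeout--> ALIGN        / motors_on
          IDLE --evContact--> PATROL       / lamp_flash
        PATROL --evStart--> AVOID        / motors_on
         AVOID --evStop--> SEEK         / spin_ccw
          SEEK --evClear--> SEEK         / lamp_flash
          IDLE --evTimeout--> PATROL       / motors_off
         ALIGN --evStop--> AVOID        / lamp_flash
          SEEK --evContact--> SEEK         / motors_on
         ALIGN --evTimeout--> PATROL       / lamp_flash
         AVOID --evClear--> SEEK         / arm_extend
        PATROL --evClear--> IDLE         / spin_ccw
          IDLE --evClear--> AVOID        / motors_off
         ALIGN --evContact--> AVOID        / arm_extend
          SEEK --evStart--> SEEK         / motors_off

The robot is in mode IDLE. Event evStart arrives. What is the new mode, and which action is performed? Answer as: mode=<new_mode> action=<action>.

current mode = IDLE; filter table to that mode:
  (IDLE, evStart) → (SEEK, spin_ccw)  ← event matches
  (IDLE, evStop) → (IDLE, motors_on)
  (IDLE, evContact) → (PATROL, lamp_flash)
  (IDLE, evTimeout) → (PATROL, motors_off)
  (IDLE, evClear) → (AVOID, motors_off)
event = evStart selects (SEEK, spin_ccw)

mode=SEEK action=spin_ccw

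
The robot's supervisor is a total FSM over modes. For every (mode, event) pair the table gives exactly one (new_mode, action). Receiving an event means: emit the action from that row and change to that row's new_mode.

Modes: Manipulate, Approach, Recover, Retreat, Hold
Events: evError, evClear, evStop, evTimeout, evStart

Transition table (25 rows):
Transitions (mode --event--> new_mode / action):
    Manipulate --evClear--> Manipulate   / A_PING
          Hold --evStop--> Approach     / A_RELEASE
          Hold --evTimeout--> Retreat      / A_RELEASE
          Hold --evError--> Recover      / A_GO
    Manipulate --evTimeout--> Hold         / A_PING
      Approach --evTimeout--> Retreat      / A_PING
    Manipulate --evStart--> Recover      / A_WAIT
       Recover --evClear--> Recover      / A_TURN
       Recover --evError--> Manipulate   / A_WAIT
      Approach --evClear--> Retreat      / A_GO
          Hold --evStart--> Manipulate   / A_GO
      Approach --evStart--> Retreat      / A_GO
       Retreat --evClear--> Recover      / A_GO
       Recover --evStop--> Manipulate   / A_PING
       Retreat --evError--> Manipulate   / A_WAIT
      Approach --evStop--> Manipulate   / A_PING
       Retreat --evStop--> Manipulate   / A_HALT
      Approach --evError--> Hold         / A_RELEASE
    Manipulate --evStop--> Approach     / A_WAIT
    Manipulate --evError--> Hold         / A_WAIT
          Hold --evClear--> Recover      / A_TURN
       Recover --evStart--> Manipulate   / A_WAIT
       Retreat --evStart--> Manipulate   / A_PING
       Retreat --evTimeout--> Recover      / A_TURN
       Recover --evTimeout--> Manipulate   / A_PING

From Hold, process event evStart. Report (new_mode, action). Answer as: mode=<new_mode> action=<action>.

current mode = Hold; filter table to that mode:
  (Hold, evStop) → (Approach, A_RELEASE)
  (Hold, evTimeout) → (Retreat, A_RELEASE)
  (Hold, evError) → (Recover, A_GO)
  (Hold, evStart) → (Manipulate, A_GO)  ← event matches
  (Hold, evClear) → (Recover, A_TURN)
event = evStart selects (Manipulate, A_GO)

mode=Manipulate action=A_GO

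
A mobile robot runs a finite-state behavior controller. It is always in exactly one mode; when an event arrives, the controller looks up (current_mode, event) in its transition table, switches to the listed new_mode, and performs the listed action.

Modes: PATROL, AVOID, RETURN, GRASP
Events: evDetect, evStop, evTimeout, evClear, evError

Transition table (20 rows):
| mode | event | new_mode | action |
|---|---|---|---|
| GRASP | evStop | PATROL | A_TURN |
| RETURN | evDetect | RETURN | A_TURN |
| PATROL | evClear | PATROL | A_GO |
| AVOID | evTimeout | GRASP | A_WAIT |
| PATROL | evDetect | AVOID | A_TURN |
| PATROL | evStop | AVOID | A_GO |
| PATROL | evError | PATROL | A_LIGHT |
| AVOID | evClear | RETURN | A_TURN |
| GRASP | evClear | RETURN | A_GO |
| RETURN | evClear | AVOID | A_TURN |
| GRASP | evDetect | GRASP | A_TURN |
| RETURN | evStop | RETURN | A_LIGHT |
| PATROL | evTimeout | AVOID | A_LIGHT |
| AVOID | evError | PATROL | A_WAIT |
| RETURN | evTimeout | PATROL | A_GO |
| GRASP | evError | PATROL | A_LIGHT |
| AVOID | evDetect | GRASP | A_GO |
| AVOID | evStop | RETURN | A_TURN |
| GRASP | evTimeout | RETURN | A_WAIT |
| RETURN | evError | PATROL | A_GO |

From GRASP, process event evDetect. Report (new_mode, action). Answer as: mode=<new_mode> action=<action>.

mode=GRASP action=A_TURN

current mode = GRASP; filter table to that mode:
  (GRASP, evStop) → (PATROL, A_TURN)
  (GRASP, evClear) → (RETURN, A_GO)
  (GRASP, evDetect) → (GRASP, A_TURN)  ← event matches
  (GRASP, evError) → (PATROL, A_LIGHT)
  (GRASP, evTimeout) → (RETURN, A_WAIT)
event = evDetect selects (GRASP, A_TURN)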